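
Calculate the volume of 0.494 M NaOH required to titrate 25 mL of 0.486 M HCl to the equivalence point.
V_{base} = 24.6 mL

At equivalence: moles acid = moles base.
moles HCl = 0.486 M × 0.025 L = 0.01215 mol
V_NaOH = 0.01215 mol ÷ 0.494 M = 0.0246 L = 24.6 mL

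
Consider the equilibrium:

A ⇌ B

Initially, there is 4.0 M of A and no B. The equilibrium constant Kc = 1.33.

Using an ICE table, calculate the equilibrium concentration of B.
[B] = 2.283 M

ICE: [A] = 4.0 − x, [B] = x.
Kc = x/(4.0 − x) = 1.33 ⇒ x = 1.33·4.0/(1 + 1.33) = 5.32/2.33 = 2.283.
[B] = x = 2.283 M.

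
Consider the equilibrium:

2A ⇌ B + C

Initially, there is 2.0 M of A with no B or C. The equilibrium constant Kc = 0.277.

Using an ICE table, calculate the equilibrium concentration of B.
[B] = 0.513 M

ICE: [A] = 2.0 − 2x, [B] = [C] = x.
Kc = x²/(2.0 − 2x)² = 0.277 ⇒ √Kc = x/(2.0 − 2x).
x = √0.277·2.0/(1 + 2√0.277) = 0.52631·2.0/2.0526 = 0.51282.
[B] = x = 0.513 M.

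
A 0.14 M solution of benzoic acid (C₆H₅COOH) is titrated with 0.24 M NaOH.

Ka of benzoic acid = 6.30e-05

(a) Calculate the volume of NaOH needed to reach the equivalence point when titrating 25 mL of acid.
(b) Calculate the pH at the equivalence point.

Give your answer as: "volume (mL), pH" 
V = 14.6 mL, pH = 8.57

(a) At equivalence: moles acid = moles base.
moles acid = 0.14 × 0.025 = 0.0035 mol; V_NaOH = 0.0035/0.24 = 0.01458 L = 14.6 mL.
(b) At equivalence, all acid → conjugate base A⁻ at [A⁻] = 0.0035/0.03958 = 0.08842 M.
Kb = Kw/Ka = 1.0e-14/6.30e-05 = 1.587e-10; [OH⁻] = √(Kb·[A⁻]) = 3.746e-06; pOH = 5.43; pH = 14 − pOH = 8.57.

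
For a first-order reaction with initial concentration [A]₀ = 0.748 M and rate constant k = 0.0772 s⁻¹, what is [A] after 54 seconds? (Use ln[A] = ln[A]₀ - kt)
0.0116 M

ln[A] = ln[A]₀ - k·t = ln(0.748) - (0.0772)·(54) = -0.2904 - 4.1688 = -4.4592
[A] = e^(-4.4592) = 0.0116 M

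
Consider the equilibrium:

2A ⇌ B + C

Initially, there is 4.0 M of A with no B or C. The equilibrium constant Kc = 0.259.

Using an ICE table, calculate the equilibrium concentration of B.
[B] = 1.009 M

ICE: [A] = 4.0 − 2x, [B] = [C] = x.
Kc = x²/(4.0 − 2x)² = 0.259 ⇒ √Kc = x/(4.0 − 2x).
x = √0.259·4.0/(1 + 2√0.259) = 0.50892·4.0/2.0178 = 1.0088.
[B] = x = 1.009 M.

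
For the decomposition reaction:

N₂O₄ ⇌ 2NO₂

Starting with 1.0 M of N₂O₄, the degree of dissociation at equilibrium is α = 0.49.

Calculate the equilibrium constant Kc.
K_c = 1.8831

x = α·[A]₀ = 0.49 × 1.0 = 0.49 M dissociated.
At eq: [N₂O₄] = 1.0 − 0.49 = 0.51 M; [NO₂] = 2x = 0.98 M.
Kc = [NO₂]²/[N₂O₄] = (0.98)²/0.51 = 1.883.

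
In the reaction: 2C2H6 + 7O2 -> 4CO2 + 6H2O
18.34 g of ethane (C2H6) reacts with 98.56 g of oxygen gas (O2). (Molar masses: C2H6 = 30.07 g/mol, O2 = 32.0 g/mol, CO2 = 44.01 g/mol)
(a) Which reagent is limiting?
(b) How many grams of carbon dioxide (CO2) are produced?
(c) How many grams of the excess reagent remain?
(a) C2H6, (b) 53.68 g, (c) 30.25 g

Moles of C2H6 = 18.34 g ÷ 30.07 g/mol = 0.60991 mol
Moles of O2 = 98.56 g ÷ 32.0 g/mol = 3.08 mol
Moles ÷ coefficient: C2H6: 0.60991/2 = 0.305, O2: 3.08/7 = 0.44
(a) C2H6 has the smaller value, so C2H6 is the limiting reagent.
(b) Moles of CO2 = 0.60991 mol C2H6 × (4/2) = 1.21982 mol; mass = 1.21982 mol × 44.01 g/mol = 53.68 g
(c) O2 consumed = 0.60991 × (7/2) = 2.13469 mol; remaining = 3.08 − 2.13469 = 0.945314 mol; mass = 0.945314 mol × 32.0 g/mol = 30.25 g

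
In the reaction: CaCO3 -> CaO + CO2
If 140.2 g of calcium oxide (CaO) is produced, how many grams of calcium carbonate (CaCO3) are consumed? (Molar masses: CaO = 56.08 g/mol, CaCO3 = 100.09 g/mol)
Moles of CaO = 140.2 g ÷ 56.08 g/mol = 2.5 mol
Mole ratio: 1 mol CaCO3 / 1 mol CaO
Moles of CaCO3 = 2.5 × (1/1) = 2.5 mol
Mass of CaCO3 = 2.5 mol × 100.09 g/mol = 250.2 g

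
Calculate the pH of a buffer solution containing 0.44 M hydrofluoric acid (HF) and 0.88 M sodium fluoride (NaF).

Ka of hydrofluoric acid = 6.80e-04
pH = 3.47

pKa = -log(6.80e-04) = 3.17. pH = pKa + log([A⁻]/[HA]) = 3.17 + log(0.88/0.44)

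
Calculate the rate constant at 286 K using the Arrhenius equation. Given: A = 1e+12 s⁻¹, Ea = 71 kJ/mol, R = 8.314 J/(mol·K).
1.08e-01 s⁻¹

k = A·exp(-Ea/(R·T)) = 1e+12·exp(-71000/(8.314·286)) = 1e+12·exp(-29.8595) = 1e+12·1.0769e-13 = 1.08e-01 s⁻¹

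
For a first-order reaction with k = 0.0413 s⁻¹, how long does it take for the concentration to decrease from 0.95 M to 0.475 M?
16.78 s

From ln[A] = ln[A]₀ - k·t: t = ln([A]₀/[A])/k = ln(0.95/0.475)/0.0413 = ln(2.0000)/0.0413 = 0.6931/0.0413 = 16.78 s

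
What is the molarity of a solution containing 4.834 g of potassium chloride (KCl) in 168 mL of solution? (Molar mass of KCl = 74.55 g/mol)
Moles of KCl = 4.834 g ÷ 74.55 g/mol = 0.0648424 mol
Volume = 168 mL = 0.168 L
Molarity = 0.0648424 mol ÷ 0.168 L = 0.386 M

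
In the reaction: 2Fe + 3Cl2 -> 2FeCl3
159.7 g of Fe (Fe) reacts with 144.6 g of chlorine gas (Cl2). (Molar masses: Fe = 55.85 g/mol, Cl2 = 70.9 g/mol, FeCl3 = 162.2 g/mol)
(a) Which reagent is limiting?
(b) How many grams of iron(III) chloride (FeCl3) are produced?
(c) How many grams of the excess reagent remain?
(a) Cl2, (b) 220.5 g, (c) 83.76 g

Moles of Fe = 159.7 g ÷ 55.85 g/mol = 2.85944 mol
Moles of Cl2 = 144.6 g ÷ 70.9 g/mol = 2.03949 mol
Moles ÷ coefficient: Fe: 2.85944/2 = 1.43, Cl2: 2.03949/3 = 0.6798
(a) Cl2 has the smaller value, so Cl2 is the limiting reagent.
(b) Moles of FeCl3 = 2.03949 mol Cl2 × (2/3) = 1.35966 mol; mass = 1.35966 mol × 162.2 g/mol = 220.5 g
(c) Fe consumed = 2.03949 × (2/3) = 1.35966 mol; remaining = 2.85944 − 1.35966 = 1.49978 mol; mass = 1.49978 mol × 55.85 g/mol = 83.76 g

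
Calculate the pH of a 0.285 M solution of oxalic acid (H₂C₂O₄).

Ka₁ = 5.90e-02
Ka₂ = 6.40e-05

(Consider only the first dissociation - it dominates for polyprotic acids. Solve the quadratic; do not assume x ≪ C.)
pH = 0.99

x² + Ka₁·x − Ka₁·C = 0 with Ka₁ = 5.90e-02, C = 0.285.
x = (−Ka₁ + √(Ka₁² + 4·Ka₁·C))/2 = 1.0349e-01 M, so pH = 0.99.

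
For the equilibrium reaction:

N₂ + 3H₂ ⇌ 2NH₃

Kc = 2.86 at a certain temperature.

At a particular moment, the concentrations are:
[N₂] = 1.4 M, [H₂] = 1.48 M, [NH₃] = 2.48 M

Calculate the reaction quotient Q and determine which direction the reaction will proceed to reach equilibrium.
Q = 1.355, Q < K, reaction proceeds forward (toward products)

Q = ([NH₃]^2) / ([N₂] × [H₂]^3)
  = ((2.48)^2) / ((1.4)·(1.48)^3) = 6.1504/4.5385 = 1.355
Since Q = 1.355 < Kc = 2.86, the reaction proceeds forward (toward products) to reach equilibrium.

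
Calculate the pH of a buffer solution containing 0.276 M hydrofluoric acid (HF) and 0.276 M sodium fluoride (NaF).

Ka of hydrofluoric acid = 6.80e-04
pH = 3.17

pKa = -log(6.80e-04) = 3.17. pH = pKa + log([A⁻]/[HA]) = 3.17 + log(0.276/0.276)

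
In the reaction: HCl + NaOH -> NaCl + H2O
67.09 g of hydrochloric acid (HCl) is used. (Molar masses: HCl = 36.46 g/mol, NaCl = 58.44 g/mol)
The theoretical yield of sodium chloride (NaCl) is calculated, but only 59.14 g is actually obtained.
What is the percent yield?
Moles of HCl = 67.09 g ÷ 36.46 g/mol = 1.8401 mol
Mole ratio: 1 mol NaCl / 1 mol HCl
Moles of NaCl = 1.8401 × (1/1) = 1.8401 mol
Theoretical yield = 1.8401 mol × 58.44 g/mol = 107.54 g
Actual yield = 59.14 g
Percent yield = (59.14 / 107.54) × 100% = 55.0%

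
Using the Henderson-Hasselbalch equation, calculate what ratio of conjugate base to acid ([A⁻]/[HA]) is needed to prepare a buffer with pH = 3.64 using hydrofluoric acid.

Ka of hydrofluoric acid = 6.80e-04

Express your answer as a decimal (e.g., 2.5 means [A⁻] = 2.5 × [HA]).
[A⁻]/[HA] = 2.968

pKa = −log(6.80e-04) = 3.1675. pH = pKa + log([A⁻]/[HA]). 3.64 = 3.1675 + log(ratio). log(ratio) = 3.64 − 3.1675 = 0.4725. ratio = 10^(0.4725) = 2.968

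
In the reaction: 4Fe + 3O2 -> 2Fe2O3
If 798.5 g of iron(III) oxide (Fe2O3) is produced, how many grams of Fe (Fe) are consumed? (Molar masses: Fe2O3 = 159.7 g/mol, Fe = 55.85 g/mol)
Moles of Fe2O3 = 798.5 g ÷ 159.7 g/mol = 5 mol
Mole ratio: 4 mol Fe / 2 mol Fe2O3
Moles of Fe = 5 × (4/2) = 10 mol
Mass of Fe = 10 mol × 55.85 g/mol = 558.5 g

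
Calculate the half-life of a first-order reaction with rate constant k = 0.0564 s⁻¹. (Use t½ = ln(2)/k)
12.29 s

t½ = ln(2)/k = 0.6931/0.0564 = 12.29 s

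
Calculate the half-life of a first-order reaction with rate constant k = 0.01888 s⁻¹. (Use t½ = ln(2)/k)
36.71 s

t½ = ln(2)/k = 0.6931/0.01888 = 36.71 s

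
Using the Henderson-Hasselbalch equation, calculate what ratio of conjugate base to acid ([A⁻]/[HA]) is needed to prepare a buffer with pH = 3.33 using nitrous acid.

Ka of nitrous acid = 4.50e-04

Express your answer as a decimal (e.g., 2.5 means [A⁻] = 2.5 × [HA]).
[A⁻]/[HA] = 0.962

pKa = −log(4.50e-04) = 3.3468. pH = pKa + log([A⁻]/[HA]). 3.33 = 3.3468 + log(ratio). log(ratio) = 3.33 − 3.3468 = -0.0168. ratio = 10^(-0.0168) = 0.962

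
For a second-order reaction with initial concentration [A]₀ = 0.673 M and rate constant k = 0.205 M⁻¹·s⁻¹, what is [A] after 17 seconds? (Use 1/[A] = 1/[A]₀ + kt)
0.2012 M

1/[A] = 1/[A]₀ + k·t = 1/0.673 + (0.205)·(17) = 1.4859 + 3.4850 = 4.9709
[A] = 1/4.9709 = 0.2012 M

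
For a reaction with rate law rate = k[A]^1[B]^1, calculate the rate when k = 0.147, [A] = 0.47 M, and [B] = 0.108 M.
0.007462 M/s

rate = k·[A]^1·[B]^1 = 0.147·(0.47)^1·(0.108)^1 = 0.147·0.47·0.108 = 0.007462 M/s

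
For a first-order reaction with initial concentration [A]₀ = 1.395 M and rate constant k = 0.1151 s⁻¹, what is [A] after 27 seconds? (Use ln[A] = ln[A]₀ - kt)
0.0624 M

ln[A] = ln[A]₀ - k·t = ln(1.395) - (0.1151)·(27) = 0.3329 - 3.1077 = -2.7748
[A] = e^(-2.7748) = 0.0624 M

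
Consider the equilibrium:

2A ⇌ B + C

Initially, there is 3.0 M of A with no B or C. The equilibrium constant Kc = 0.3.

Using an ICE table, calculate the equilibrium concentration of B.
[B] = 0.784 M

ICE: [A] = 3.0 − 2x, [B] = [C] = x.
Kc = x²/(3.0 − 2x)² = 0.3 ⇒ √Kc = x/(3.0 − 2x).
x = √0.3·3.0/(1 + 2√0.3) = 0.54772·3.0/2.0954 = 0.78416.
[B] = x = 0.784 M.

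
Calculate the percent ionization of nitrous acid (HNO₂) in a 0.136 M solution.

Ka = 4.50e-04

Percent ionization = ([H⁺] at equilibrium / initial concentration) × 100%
Percent ionization = 5.59%

Let x = [H⁺]. Ka = x²/(C - x) ⇒ x² + (4.50e-04)x - (4.50e-04)(0.136) = 0. x = 7.6013e-03. Percent = (7.6013e-03/0.136) × 100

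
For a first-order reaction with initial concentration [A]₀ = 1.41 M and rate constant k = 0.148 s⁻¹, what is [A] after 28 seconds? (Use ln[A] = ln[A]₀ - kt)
0.0224 M

ln[A] = ln[A]₀ - k·t = ln(1.41) - (0.148)·(28) = 0.3436 - 4.1440 = -3.8004
[A] = e^(-3.8004) = 0.0224 M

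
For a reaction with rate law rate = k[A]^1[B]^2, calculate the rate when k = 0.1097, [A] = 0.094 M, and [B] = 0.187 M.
0.0003606 M/s

rate = k·[A]^1·[B]^2 = 0.1097·(0.094)^1·(0.187)^2 = 0.1097·0.094·0.034969 = 0.0003606 M/s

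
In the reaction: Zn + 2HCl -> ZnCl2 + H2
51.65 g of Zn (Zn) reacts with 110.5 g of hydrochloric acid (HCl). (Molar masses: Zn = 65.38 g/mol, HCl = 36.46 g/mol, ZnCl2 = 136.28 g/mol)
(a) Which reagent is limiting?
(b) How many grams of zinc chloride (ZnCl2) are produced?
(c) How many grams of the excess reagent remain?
(a) Zn, (b) 107.7 g, (c) 52.89 g

Moles of Zn = 51.65 g ÷ 65.38 g/mol = 0.789997 mol
Moles of HCl = 110.5 g ÷ 36.46 g/mol = 3.03072 mol
Moles ÷ coefficient: Zn: 0.789997/1 = 0.79, HCl: 3.03072/2 = 1.515
(a) Zn has the smaller value, so Zn is the limiting reagent.
(b) Moles of ZnCl2 = 0.789997 mol Zn × (1/1) = 0.789997 mol; mass = 0.789997 mol × 136.28 g/mol = 107.7 g
(c) HCl consumed = 0.789997 × (2/1) = 1.57999 mol; remaining = 3.03072 − 1.57999 = 1.45072 mol; mass = 1.45072 mol × 36.46 g/mol = 52.89 g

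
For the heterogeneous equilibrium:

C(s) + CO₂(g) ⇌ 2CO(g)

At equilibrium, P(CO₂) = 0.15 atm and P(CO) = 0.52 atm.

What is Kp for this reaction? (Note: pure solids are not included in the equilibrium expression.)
K_p = 1.803

Solid C is excluded.
Kp = P(CO)²/P(CO₂) = (0.52)²/0.15 = 0.2704/0.15 = 1.803.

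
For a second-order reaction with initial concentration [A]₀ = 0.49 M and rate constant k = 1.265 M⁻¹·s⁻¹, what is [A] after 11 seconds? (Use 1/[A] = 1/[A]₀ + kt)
0.0627 M

1/[A] = 1/[A]₀ + k·t = 1/0.49 + (1.265)·(11) = 2.0408 + 13.9150 = 15.9558
[A] = 1/15.9558 = 0.0627 M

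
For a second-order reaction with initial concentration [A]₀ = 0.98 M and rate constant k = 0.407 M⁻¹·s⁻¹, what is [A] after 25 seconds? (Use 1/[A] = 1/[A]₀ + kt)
0.0893 M

1/[A] = 1/[A]₀ + k·t = 1/0.98 + (0.407)·(25) = 1.0204 + 10.1750 = 11.1954
[A] = 1/11.1954 = 0.0893 M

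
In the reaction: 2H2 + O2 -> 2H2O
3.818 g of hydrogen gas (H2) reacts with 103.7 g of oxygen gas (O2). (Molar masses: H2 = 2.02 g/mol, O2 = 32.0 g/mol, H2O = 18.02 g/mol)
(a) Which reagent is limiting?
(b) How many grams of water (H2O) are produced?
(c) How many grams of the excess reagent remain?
(a) H2, (b) 34.06 g, (c) 73.46 g

Moles of H2 = 3.818 g ÷ 2.02 g/mol = 1.8901 mol
Moles of O2 = 103.7 g ÷ 32.0 g/mol = 3.24063 mol
Moles ÷ coefficient: H2: 1.8901/2 = 0.945, O2: 3.24063/1 = 3.241
(a) H2 has the smaller value, so H2 is the limiting reagent.
(b) Moles of H2O = 1.8901 mol H2 × (2/2) = 1.8901 mol; mass = 1.8901 mol × 18.02 g/mol = 34.06 g
(c) O2 consumed = 1.8901 × (1/2) = 0.94505 mol; remaining = 3.24063 − 0.94505 = 2.29558 mol; mass = 2.29558 mol × 32.0 g/mol = 73.46 g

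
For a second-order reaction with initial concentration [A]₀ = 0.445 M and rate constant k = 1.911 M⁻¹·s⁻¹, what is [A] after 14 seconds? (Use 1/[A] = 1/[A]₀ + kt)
0.0345 M

1/[A] = 1/[A]₀ + k·t = 1/0.445 + (1.911)·(14) = 2.2472 + 26.7540 = 29.0012
[A] = 1/29.0012 = 0.0345 M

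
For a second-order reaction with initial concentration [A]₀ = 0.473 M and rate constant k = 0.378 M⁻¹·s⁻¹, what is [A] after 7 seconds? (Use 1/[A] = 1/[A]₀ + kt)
0.2101 M

1/[A] = 1/[A]₀ + k·t = 1/0.473 + (0.378)·(7) = 2.1142 + 2.6460 = 4.7602
[A] = 1/4.7602 = 0.2101 M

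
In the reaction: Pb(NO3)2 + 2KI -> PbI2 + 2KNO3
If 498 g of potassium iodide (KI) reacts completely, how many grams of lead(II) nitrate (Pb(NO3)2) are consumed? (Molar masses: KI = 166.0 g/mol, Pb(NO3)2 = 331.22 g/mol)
Moles of KI = 498 g ÷ 166.0 g/mol = 3 mol
Mole ratio: 1 mol Pb(NO3)2 / 2 mol KI
Moles of Pb(NO3)2 = 3 × (1/2) = 1.5 mol
Mass of Pb(NO3)2 = 1.5 mol × 331.22 g/mol = 496.8 g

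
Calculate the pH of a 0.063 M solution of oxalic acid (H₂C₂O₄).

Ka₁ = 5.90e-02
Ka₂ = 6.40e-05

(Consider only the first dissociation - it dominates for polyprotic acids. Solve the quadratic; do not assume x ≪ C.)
pH = 1.42

x² + Ka₁·x − Ka₁·C = 0 with Ka₁ = 5.90e-02, C = 0.063.
x = (−Ka₁ + √(Ka₁² + 4·Ka₁·C))/2 = 3.8229e-02 M, so pH = 1.42.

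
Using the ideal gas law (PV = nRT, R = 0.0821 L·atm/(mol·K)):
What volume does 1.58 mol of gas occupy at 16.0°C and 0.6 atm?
T = 16.0°C + 273.15 = 289.15 K
V = nRT/P = (1.58 × 0.0821 × 289.15) / 0.6
V = 62.51 L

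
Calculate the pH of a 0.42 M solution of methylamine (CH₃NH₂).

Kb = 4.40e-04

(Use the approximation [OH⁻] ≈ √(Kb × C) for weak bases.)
pH = 12.13

[OH⁻] = √(Kb × C) = √(4.40e-04 × 0.42) = 1.3594e-02. pOH = 1.87, pH = 14 - pOH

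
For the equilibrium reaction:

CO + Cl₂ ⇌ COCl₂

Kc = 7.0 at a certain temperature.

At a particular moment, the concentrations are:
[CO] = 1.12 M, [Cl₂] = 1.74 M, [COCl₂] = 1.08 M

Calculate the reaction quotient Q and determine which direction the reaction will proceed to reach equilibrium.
Q = 0.554, Q < K, reaction proceeds forward (toward products)

Q = ([COCl₂]) / ([CO] × [Cl₂])
  = ((1.08)) / ((1.12)·(1.74)) = 1.08/1.9488 = 0.5542
Since Q = 0.5542 < Kc = 7.0, the reaction proceeds forward (toward products) to reach equilibrium.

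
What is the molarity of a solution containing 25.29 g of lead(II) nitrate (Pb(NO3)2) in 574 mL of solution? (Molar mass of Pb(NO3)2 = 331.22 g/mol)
Moles of Pb(NO3)2 = 25.29 g ÷ 331.22 g/mol = 0.0763541 mol
Volume = 574 mL = 0.574 L
Molarity = 0.0763541 mol ÷ 0.574 L = 0.133 M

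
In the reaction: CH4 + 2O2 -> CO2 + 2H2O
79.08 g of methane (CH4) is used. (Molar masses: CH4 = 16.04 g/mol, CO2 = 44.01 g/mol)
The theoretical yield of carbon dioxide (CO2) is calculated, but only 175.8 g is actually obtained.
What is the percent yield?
Moles of CH4 = 79.08 g ÷ 16.04 g/mol = 4.93017 mol
Mole ratio: 1 mol CO2 / 1 mol CH4
Moles of CO2 = 4.93017 × (1/1) = 4.93017 mol
Theoretical yield = 4.93017 mol × 44.01 g/mol = 216.98 g
Actual yield = 175.8 g
Percent yield = (175.8 / 216.98) × 100% = 81.0%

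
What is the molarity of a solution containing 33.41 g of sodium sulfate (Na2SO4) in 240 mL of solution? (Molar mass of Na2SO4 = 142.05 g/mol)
Moles of Na2SO4 = 33.41 g ÷ 142.05 g/mol = 0.235199 mol
Volume = 240 mL = 0.24 L
Molarity = 0.235199 mol ÷ 0.24 L = 0.98 M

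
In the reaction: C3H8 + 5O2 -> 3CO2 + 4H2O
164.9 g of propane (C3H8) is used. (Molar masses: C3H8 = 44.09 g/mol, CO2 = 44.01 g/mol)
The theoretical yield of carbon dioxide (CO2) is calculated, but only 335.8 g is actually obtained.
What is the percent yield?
Moles of C3H8 = 164.9 g ÷ 44.09 g/mol = 3.74008 mol
Mole ratio: 3 mol CO2 / 1 mol C3H8
Moles of CO2 = 3.74008 × (3/1) = 11.2202 mol
Theoretical yield = 11.2202 mol × 44.01 g/mol = 493.8 g
Actual yield = 335.8 g
Percent yield = (335.8 / 493.8) × 100% = 68.0%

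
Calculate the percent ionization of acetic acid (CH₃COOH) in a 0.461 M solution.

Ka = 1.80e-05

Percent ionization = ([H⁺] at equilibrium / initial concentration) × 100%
Percent ionization = 0.623%

Let x = [H⁺]. Ka = x²/(C - x) ⇒ x² + (1.80e-05)x - (1.80e-05)(0.461) = 0. x = 2.8716e-03. Percent = (2.8716e-03/0.461) × 100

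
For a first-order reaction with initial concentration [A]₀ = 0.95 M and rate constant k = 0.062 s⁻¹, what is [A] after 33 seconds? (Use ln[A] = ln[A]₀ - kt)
0.1228 M

ln[A] = ln[A]₀ - k·t = ln(0.95) - (0.062)·(33) = -0.0513 - 2.0460 = -2.0973
[A] = e^(-2.0973) = 0.1228 M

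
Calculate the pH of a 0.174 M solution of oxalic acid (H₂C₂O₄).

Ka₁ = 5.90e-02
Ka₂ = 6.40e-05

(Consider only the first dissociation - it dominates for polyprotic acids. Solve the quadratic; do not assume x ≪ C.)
pH = 1.12

x² + Ka₁·x − Ka₁·C = 0 with Ka₁ = 5.90e-02, C = 0.174.
x = (−Ka₁ + √(Ka₁² + 4·Ka₁·C))/2 = 7.6028e-02 M, so pH = 1.12.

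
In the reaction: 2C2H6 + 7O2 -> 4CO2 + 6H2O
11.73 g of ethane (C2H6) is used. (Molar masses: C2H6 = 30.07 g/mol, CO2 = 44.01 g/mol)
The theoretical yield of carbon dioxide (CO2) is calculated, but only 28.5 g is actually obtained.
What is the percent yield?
Moles of C2H6 = 11.73 g ÷ 30.07 g/mol = 0.39009 mol
Mole ratio: 4 mol CO2 / 2 mol C2H6
Moles of CO2 = 0.39009 × (4/2) = 0.78018 mol
Theoretical yield = 0.78018 mol × 44.01 g/mol = 34.336 g
Actual yield = 28.5 g
Percent yield = (28.5 / 34.336) × 100% = 83.0%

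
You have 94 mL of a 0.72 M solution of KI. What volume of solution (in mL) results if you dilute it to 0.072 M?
Using M₁V₁ = M₂V₂:
0.72 × 94 = 0.072 × V₂
V₂ = (0.72 × 94) / 0.072 = 940 mL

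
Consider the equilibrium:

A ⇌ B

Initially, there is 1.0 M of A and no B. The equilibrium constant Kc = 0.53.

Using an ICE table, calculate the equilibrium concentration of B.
[B] = 0.346 M

ICE: [A] = 1.0 − x, [B] = x.
Kc = x/(1.0 − x) = 0.53 ⇒ x = 0.53·1.0/(1 + 0.53) = 0.53/1.53 = 0.3464.
[B] = x = 0.346 M.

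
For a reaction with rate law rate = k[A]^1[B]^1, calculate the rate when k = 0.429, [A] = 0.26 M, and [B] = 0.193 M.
0.02153 M/s

rate = k·[A]^1·[B]^1 = 0.429·(0.26)^1·(0.193)^1 = 0.429·0.26·0.193 = 0.02153 M/s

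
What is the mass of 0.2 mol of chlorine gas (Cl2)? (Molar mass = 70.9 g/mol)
Mass = 0.2 mol × 70.9 g/mol = 14.18 g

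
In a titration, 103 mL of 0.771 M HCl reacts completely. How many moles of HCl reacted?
Moles = Molarity × Volume (L)
Moles = 0.771 M × 0.103 L = 0.07941 mol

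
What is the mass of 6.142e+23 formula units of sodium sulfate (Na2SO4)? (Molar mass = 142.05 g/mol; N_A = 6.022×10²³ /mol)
Moles = 6.142e+23 ÷ 6.022×10²³ = 1.01993 mol
Mass = 1.01993 mol × 142.05 g/mol = 144.9 g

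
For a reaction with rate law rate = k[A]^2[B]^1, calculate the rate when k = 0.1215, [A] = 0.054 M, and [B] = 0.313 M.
0.0001109 M/s

rate = k·[A]^2·[B]^1 = 0.1215·(0.054)^2·(0.313)^1 = 0.1215·0.002916·0.313 = 0.0001109 M/s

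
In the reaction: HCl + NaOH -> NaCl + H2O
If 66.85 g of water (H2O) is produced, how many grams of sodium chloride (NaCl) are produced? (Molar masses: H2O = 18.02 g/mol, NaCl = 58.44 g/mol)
Moles of H2O = 66.85 g ÷ 18.02 g/mol = 3.70977 mol
Mole ratio: 1 mol NaCl / 1 mol H2O
Moles of NaCl = 3.70977 × (1/1) = 3.70977 mol
Mass of NaCl = 3.70977 mol × 58.44 g/mol = 216.8 g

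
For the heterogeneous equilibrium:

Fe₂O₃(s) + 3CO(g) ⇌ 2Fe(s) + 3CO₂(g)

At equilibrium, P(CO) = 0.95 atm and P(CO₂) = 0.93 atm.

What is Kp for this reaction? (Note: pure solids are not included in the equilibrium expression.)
K_p = 0.938

Solids (Fe₂O₃, Fe) are excluded.
Kp = P(CO₂)³/P(CO)³ = (0.93)³/(0.95)³ = 0.8044/0.8574 = 0.938.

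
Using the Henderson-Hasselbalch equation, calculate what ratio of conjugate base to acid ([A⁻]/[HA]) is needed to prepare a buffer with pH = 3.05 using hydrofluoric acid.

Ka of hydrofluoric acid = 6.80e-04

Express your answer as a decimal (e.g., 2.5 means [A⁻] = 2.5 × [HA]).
[A⁻]/[HA] = 0.763

pKa = −log(6.80e-04) = 3.1675. pH = pKa + log([A⁻]/[HA]). 3.05 = 3.1675 + log(ratio). log(ratio) = 3.05 − 3.1675 = -0.1175. ratio = 10^(-0.1175) = 0.763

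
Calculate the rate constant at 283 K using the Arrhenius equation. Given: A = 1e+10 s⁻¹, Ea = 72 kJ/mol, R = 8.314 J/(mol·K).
5.13e-04 s⁻¹

k = A·exp(-Ea/(R·T)) = 1e+10·exp(-72000/(8.314·283)) = 1e+10·exp(-30.6010) = 1e+10·5.1303e-14 = 5.13e-04 s⁻¹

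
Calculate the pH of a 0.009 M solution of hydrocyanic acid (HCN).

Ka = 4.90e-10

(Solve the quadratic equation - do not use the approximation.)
pH = 5.68

x² + Ka×x - Ka×C = 0. Using quadratic formula: [H⁺] = 2.0998e-06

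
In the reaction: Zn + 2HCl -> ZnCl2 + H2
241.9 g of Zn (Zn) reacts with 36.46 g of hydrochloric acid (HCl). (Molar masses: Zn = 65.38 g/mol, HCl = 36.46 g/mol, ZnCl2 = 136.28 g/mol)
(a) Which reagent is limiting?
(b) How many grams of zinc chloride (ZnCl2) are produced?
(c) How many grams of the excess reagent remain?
(a) HCl, (b) 68.14 g, (c) 209.2 g

Moles of Zn = 241.9 g ÷ 65.38 g/mol = 3.69991 mol
Moles of HCl = 36.46 g ÷ 36.46 g/mol = 1 mol
Moles ÷ coefficient: Zn: 3.69991/1 = 3.7, HCl: 1/2 = 0.5
(a) HCl has the smaller value, so HCl is the limiting reagent.
(b) Moles of ZnCl2 = 1 mol HCl × (1/2) = 0.5 mol; mass = 0.5 mol × 136.28 g/mol = 68.14 g
(c) Zn consumed = 1 × (1/2) = 0.5 mol; remaining = 3.69991 − 0.5 = 3.19991 mol; mass = 3.19991 mol × 65.38 g/mol = 209.2 g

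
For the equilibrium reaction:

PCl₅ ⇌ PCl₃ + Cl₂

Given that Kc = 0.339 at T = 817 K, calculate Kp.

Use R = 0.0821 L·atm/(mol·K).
K_p = 22.7387

Δn = (moles gaseous products) − (moles gaseous reactants) = 1
T = 817 K; RT = 0.0821 × 817 = 67.0757
Kp = Kc·(RT)^Δn = 0.339 × (67.0757)^1 = 0.339 × 67.0757 = 22.7387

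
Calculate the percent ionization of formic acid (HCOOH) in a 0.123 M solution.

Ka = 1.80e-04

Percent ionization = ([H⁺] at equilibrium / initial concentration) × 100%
Percent ionization = 3.75%

Let x = [H⁺]. Ka = x²/(C - x) ⇒ x² + (1.80e-04)x - (1.80e-04)(0.123) = 0. x = 4.6162e-03. Percent = (4.6162e-03/0.123) × 100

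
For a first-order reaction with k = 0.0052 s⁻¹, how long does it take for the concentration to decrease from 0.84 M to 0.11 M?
390.95 s

From ln[A] = ln[A]₀ - k·t: t = ln([A]₀/[A])/k = ln(0.84/0.11)/0.0052 = ln(7.6364)/0.0052 = 2.0329/0.0052 = 390.95 s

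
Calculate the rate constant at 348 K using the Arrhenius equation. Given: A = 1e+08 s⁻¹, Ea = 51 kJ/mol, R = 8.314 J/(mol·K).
2.21e+00 s⁻¹

k = A·exp(-Ea/(R·T)) = 1e+08·exp(-51000/(8.314·348)) = 1e+08·exp(-17.6271) = 1e+08·2.2113e-08 = 2.21e+00 s⁻¹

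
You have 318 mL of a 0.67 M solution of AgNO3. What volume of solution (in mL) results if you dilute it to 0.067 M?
Using M₁V₁ = M₂V₂:
0.67 × 318 = 0.067 × V₂
V₂ = (0.67 × 318) / 0.067 = 3180 mL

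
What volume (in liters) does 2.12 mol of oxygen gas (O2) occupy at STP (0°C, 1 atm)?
At STP, 1 mol of gas occupies 22.4 L
Volume = 2.12 mol × 22.4 L/mol = 47.49 L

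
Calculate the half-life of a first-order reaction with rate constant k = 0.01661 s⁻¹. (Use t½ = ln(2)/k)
41.73 s

t½ = ln(2)/k = 0.6931/0.01661 = 41.73 s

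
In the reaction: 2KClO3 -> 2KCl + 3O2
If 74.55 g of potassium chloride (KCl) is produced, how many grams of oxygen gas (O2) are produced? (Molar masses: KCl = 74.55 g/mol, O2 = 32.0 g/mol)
Moles of KCl = 74.55 g ÷ 74.55 g/mol = 1 mol
Mole ratio: 3 mol O2 / 2 mol KCl
Moles of O2 = 1 × (3/2) = 1.5 mol
Mass of O2 = 1.5 mol × 32.0 g/mol = 48 g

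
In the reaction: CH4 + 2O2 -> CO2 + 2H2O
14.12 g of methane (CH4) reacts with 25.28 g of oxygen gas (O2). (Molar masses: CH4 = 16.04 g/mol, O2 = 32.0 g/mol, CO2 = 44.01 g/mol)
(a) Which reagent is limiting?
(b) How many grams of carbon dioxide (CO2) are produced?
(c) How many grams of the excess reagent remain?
(a) O2, (b) 17.38 g, (c) 7.784 g

Moles of CH4 = 14.12 g ÷ 16.04 g/mol = 0.880299 mol
Moles of O2 = 25.28 g ÷ 32.0 g/mol = 0.79 mol
Moles ÷ coefficient: CH4: 0.880299/1 = 0.8803, O2: 0.79/2 = 0.395
(a) O2 has the smaller value, so O2 is the limiting reagent.
(b) Moles of CO2 = 0.79 mol O2 × (1/2) = 0.395 mol; mass = 0.395 mol × 44.01 g/mol = 17.38 g
(c) CH4 consumed = 0.79 × (1/2) = 0.395 mol; remaining = 0.880299 − 0.395 = 0.485299 mol; mass = 0.485299 mol × 16.04 g/mol = 7.784 g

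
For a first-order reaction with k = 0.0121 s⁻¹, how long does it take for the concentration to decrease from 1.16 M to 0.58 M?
57.28 s

From ln[A] = ln[A]₀ - k·t: t = ln([A]₀/[A])/k = ln(1.16/0.58)/0.0121 = ln(2.0000)/0.0121 = 0.6931/0.0121 = 57.28 s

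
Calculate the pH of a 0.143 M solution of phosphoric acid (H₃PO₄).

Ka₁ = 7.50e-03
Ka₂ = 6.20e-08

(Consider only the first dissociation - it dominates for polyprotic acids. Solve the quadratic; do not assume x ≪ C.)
pH = 1.53

x² + Ka₁·x − Ka₁·C = 0 with Ka₁ = 7.50e-03, C = 0.143.
x = (−Ka₁ + √(Ka₁² + 4·Ka₁·C))/2 = 2.9213e-02 M, so pH = 1.53.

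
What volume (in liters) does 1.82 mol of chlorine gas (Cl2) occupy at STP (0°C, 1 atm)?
At STP, 1 mol of gas occupies 22.4 L
Volume = 1.82 mol × 22.4 L/mol = 40.77 L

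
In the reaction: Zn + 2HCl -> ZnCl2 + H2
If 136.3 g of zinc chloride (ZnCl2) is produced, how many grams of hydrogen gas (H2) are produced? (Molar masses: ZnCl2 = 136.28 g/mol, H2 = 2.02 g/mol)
Moles of ZnCl2 = 136.3 g ÷ 136.28 g/mol = 1.00015 mol
Mole ratio: 1 mol H2 / 1 mol ZnCl2
Moles of H2 = 1.00015 × (1/1) = 1.00015 mol
Mass of H2 = 1.00015 mol × 2.02 g/mol = 2.02 g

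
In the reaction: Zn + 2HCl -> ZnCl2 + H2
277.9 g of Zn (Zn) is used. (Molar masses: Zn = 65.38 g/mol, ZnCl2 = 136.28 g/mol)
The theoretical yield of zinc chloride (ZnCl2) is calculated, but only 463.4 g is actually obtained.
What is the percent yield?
Moles of Zn = 277.9 g ÷ 65.38 g/mol = 4.25054 mol
Mole ratio: 1 mol ZnCl2 / 1 mol Zn
Moles of ZnCl2 = 4.25054 × (1/1) = 4.25054 mol
Theoretical yield = 4.25054 mol × 136.28 g/mol = 579.26 g
Actual yield = 463.4 g
Percent yield = (463.4 / 579.26) × 100% = 80.0%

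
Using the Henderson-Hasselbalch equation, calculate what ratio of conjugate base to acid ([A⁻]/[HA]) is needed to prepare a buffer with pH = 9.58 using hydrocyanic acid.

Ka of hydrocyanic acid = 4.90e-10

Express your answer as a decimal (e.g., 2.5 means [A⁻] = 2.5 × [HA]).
[A⁻]/[HA] = 1.863

pKa = −log(4.90e-10) = 9.3098. pH = pKa + log([A⁻]/[HA]). 9.58 = 9.3098 + log(ratio). log(ratio) = 9.58 − 9.3098 = 0.2702. ratio = 10^(0.2702) = 1.863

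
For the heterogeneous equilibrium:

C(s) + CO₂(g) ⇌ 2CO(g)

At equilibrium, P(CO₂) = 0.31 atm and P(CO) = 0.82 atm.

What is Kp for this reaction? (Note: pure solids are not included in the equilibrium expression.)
K_p = 2.169

Solid C is excluded.
Kp = P(CO)²/P(CO₂) = (0.82)²/0.31 = 0.6724/0.31 = 2.169.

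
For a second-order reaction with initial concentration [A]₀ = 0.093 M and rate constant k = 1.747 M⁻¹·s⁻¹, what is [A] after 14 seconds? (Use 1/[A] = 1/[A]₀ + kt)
0.0284 M

1/[A] = 1/[A]₀ + k·t = 1/0.093 + (1.747)·(14) = 10.7527 + 24.4580 = 35.2107
[A] = 1/35.2107 = 0.0284 M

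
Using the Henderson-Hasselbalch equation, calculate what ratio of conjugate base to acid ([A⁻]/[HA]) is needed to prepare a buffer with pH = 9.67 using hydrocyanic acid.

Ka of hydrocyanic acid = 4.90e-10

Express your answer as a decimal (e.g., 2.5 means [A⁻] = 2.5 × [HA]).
[A⁻]/[HA] = 2.292

pKa = −log(4.90e-10) = 9.3098. pH = pKa + log([A⁻]/[HA]). 9.67 = 9.3098 + log(ratio). log(ratio) = 9.67 − 9.3098 = 0.3602. ratio = 10^(0.3602) = 2.292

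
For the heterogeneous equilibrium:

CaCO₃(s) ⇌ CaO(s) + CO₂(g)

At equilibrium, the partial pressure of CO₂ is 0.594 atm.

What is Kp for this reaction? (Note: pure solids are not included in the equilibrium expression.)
K_p = 0.594

Solids (CaCO₃, CaO) have activity 1 and are excluded.
Kp = P(CO₂) = 0.594.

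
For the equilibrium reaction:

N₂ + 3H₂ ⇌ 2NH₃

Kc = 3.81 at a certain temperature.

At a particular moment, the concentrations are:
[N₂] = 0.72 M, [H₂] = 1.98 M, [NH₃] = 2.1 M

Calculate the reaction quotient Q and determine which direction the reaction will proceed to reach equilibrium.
Q = 0.789, Q < K, reaction proceeds forward (toward products)

Q = ([NH₃]^2) / ([N₂] × [H₂]^3)
  = ((2.1)^2) / ((0.72)·(1.98)^3) = 4.41/5.5889 = 0.7891
Since Q = 0.7891 < Kc = 3.81, the reaction proceeds forward (toward products) to reach equilibrium.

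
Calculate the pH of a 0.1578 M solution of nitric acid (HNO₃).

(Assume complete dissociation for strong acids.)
pH = 0.80

[H⁺] = 0.1578 M for strong acid. pH = -log[H⁺] = -log(0.1578)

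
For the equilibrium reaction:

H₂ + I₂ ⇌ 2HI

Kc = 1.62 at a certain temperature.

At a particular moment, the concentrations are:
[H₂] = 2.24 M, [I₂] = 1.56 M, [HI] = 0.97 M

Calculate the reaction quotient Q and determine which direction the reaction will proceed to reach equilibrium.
Q = 0.269, Q < K, reaction proceeds forward (toward products)

Q = ([HI]^2) / ([H₂] × [I₂])
  = ((0.97)^2) / ((2.24)·(1.56)) = 0.9409/3.4944 = 0.2693
Since Q = 0.2693 < Kc = 1.62, the reaction proceeds forward (toward products) to reach equilibrium.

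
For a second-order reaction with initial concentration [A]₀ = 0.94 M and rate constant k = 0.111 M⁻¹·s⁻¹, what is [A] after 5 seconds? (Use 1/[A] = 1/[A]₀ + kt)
0.6177 M

1/[A] = 1/[A]₀ + k·t = 1/0.94 + (0.111)·(5) = 1.0638 + 0.5550 = 1.6188
[A] = 1/1.6188 = 0.6177 M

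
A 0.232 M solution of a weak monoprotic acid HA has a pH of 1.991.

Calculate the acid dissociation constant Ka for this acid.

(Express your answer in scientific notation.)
K_a = 4.70e-04

[H⁺] = 10^(−pH) = 10^(−1.991) = 1.021e-02 M. For HA ⇌ H⁺ + A⁻, Ka = x²/(C − x) = (1.021e-02)²/(0.232 − 1.021e-02) = 4.70e-04.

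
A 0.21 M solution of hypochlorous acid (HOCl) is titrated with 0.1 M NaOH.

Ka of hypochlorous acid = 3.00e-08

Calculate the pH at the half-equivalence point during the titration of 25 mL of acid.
pH = pKa = 7.52

At the half-equivalence point, [HA] = [A⁻], so by Henderson–Hasselbalch pH = pKa + log(1) = pKa.
pKa = −log(3.00e-08) = 7.52.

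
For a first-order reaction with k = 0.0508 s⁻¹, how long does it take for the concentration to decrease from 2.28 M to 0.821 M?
20.11 s

From ln[A] = ln[A]₀ - k·t: t = ln([A]₀/[A])/k = ln(2.28/0.821)/0.0508 = ln(2.7771)/0.0508 = 1.0214/0.0508 = 20.11 s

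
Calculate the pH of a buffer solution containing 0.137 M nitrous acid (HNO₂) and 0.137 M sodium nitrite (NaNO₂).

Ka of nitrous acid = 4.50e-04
pH = 3.35

pKa = -log(4.50e-04) = 3.35. pH = pKa + log([A⁻]/[HA]) = 3.35 + log(0.137/0.137)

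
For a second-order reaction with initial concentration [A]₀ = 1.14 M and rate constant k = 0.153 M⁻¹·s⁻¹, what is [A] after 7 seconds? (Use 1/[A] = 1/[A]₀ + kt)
0.5133 M

1/[A] = 1/[A]₀ + k·t = 1/1.14 + (0.153)·(7) = 0.8772 + 1.0710 = 1.9482
[A] = 1/1.9482 = 0.5133 M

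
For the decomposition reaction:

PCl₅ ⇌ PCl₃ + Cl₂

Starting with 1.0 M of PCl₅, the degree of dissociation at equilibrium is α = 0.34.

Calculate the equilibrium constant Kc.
K_c = 0.1752

x = α·[A]₀ = 0.34 × 1.0 = 0.34 M dissociated.
At eq: [PCl₅] = 1.0 − 0.34 = 0.66 M; [PCl₃] = [Cl₂] = x = 0.34 M.
Kc = [PCl₃][Cl₂]/[PCl₅] = (0.34)²/0.66 = 0.1752.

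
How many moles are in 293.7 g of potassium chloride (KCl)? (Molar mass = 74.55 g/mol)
Moles = 293.7 g ÷ 74.55 g/mol = 3.94 mol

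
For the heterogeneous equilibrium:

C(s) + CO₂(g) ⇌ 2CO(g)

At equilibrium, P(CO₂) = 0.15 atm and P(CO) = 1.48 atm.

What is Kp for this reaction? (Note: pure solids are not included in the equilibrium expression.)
K_p = 14.603

Solid C is excluded.
Kp = P(CO)²/P(CO₂) = (1.48)²/0.15 = 2.19/0.15 = 14.603.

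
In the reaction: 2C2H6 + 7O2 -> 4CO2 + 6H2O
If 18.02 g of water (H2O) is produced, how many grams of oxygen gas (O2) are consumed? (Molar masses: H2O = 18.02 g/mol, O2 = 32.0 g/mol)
Moles of H2O = 18.02 g ÷ 18.02 g/mol = 1 mol
Mole ratio: 7 mol O2 / 6 mol H2O
Moles of O2 = 1 × (7/6) = 1.16667 mol
Mass of O2 = 1.16667 mol × 32.0 g/mol = 37.33 g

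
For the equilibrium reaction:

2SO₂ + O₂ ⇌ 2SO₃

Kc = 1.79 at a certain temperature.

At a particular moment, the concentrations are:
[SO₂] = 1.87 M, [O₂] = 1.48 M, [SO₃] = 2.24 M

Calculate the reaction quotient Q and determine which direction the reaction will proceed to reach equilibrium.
Q = 0.970, Q < K, reaction proceeds forward (toward products)

Q = ([SO₃]^2) / ([SO₂]^2 × [O₂])
  = ((2.24)^2) / ((1.87)^2·(1.48)) = 5.0176/5.1754 = 0.9695
Since Q = 0.9695 < Kc = 1.79, the reaction proceeds forward (toward products) to reach equilibrium.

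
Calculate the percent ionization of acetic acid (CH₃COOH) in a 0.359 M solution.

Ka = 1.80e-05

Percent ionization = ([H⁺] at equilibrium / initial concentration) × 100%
Percent ionization = 0.706%

Let x = [H⁺]. Ka = x²/(C - x) ⇒ x² + (1.80e-05)x - (1.80e-05)(0.359) = 0. x = 2.5331e-03. Percent = (2.5331e-03/0.359) × 100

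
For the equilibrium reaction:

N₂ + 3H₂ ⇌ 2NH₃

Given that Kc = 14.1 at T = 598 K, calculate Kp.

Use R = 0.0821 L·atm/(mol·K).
K_p = 0.0058

Δn = (moles gaseous products) − (moles gaseous reactants) = -2
T = 598 K; RT = 0.0821 × 598 = 49.0958
Kp = Kc·(RT)^Δn = 14.1 × (49.0958)^-2 = 14.1 × 0.000414869 = 0.0058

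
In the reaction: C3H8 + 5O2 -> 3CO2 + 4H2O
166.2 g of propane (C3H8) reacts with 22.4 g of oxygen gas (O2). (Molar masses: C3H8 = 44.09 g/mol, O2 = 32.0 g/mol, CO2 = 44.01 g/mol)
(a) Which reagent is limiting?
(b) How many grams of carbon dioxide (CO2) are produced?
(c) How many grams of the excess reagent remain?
(a) O2, (b) 18.48 g, (c) 160 g

Moles of C3H8 = 166.2 g ÷ 44.09 g/mol = 3.76956 mol
Moles of O2 = 22.4 g ÷ 32.0 g/mol = 0.7 mol
Moles ÷ coefficient: C3H8: 3.76956/1 = 3.77, O2: 0.7/5 = 0.14
(a) O2 has the smaller value, so O2 is the limiting reagent.
(b) Moles of CO2 = 0.7 mol O2 × (3/5) = 0.42 mol; mass = 0.42 mol × 44.01 g/mol = 18.48 g
(c) C3H8 consumed = 0.7 × (1/5) = 0.14 mol; remaining = 3.76956 − 0.14 = 3.62956 mol; mass = 3.62956 mol × 44.09 g/mol = 160 g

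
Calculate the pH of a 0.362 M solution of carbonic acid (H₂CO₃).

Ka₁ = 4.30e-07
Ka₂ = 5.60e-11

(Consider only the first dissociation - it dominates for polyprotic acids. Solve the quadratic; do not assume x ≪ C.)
pH = 3.40

x² + Ka₁·x − Ka₁·C = 0 with Ka₁ = 4.30e-07, C = 0.362.
x = (−Ka₁ + √(Ka₁² + 4·Ka₁·C))/2 = 3.9432e-04 M, so pH = 3.40.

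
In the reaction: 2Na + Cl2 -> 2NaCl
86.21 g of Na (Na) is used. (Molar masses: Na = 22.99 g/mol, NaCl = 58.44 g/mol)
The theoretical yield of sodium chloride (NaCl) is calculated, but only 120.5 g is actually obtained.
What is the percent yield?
Moles of Na = 86.21 g ÷ 22.99 g/mol = 3.74989 mol
Mole ratio: 2 mol NaCl / 2 mol Na
Moles of NaCl = 3.74989 × (2/2) = 3.74989 mol
Theoretical yield = 3.74989 mol × 58.44 g/mol = 219.14 g
Actual yield = 120.5 g
Percent yield = (120.5 / 219.14) × 100% = 55.0%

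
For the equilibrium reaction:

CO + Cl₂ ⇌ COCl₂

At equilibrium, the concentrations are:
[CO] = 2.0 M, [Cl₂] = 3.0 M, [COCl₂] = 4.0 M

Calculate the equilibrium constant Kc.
K_c = 0.6667

Kc = ([COCl₂]) / ([CO] × [Cl₂])
   = ((4.0)) / ((2.0)·(3.0))
   = 4 / 6 = 0.6667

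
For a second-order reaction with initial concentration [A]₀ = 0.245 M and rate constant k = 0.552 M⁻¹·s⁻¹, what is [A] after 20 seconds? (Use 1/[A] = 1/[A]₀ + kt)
0.0661 M

1/[A] = 1/[A]₀ + k·t = 1/0.245 + (0.552)·(20) = 4.0816 + 11.0400 = 15.1216
[A] = 1/15.1216 = 0.0661 M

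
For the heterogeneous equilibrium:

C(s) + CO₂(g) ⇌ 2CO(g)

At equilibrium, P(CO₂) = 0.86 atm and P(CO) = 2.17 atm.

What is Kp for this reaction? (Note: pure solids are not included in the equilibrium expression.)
K_p = 5.475

Solid C is excluded.
Kp = P(CO)²/P(CO₂) = (2.17)²/0.86 = 4.709/0.86 = 5.475.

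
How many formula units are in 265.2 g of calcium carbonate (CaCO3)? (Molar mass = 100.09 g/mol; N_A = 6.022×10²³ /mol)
Moles = 265.2 g ÷ 100.09 g/mol = 2.64962 mol
Formula units = 2.64962 mol × 6.022×10²³ /mol = 1.596e+24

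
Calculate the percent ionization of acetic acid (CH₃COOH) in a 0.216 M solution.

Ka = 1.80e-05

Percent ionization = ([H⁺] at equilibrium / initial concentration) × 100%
Percent ionization = 0.909%

Let x = [H⁺]. Ka = x²/(C - x) ⇒ x² + (1.80e-05)x - (1.80e-05)(0.216) = 0. x = 1.9628e-03. Percent = (1.9628e-03/0.216) × 100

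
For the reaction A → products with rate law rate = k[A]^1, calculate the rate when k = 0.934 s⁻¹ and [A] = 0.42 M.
0.3923 M/s

rate = k·[A]^1 = 0.934·(0.42)^1 = 0.934·0.42 = 0.3923 M/s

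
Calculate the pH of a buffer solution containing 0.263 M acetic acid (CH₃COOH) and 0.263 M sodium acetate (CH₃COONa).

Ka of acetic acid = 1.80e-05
pH = 4.74

pKa = -log(1.80e-05) = 4.74. pH = pKa + log([A⁻]/[HA]) = 4.74 + log(0.263/0.263)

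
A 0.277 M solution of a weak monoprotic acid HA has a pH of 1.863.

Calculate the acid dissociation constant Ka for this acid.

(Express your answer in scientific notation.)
K_a = 7.14e-04

[H⁺] = 10^(−pH) = 10^(−1.863) = 1.371e-02 M. For HA ⇌ H⁺ + A⁻, Ka = x²/(C − x) = (1.371e-02)²/(0.277 − 1.371e-02) = 7.14e-04.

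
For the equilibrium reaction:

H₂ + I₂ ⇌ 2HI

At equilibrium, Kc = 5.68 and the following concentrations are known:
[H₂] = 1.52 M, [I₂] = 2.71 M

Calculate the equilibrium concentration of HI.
[HI] = 4.8371 M

Kc = ([HI]^2) / ([H₂] × [I₂]) = 5.68
[HI]^2 = Kc · (reactant terms)/(other product terms) = 5.68 · 4.1192 / 1 = 23.397
[HI] = (23.397)^(1/2) = 4.8371 M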